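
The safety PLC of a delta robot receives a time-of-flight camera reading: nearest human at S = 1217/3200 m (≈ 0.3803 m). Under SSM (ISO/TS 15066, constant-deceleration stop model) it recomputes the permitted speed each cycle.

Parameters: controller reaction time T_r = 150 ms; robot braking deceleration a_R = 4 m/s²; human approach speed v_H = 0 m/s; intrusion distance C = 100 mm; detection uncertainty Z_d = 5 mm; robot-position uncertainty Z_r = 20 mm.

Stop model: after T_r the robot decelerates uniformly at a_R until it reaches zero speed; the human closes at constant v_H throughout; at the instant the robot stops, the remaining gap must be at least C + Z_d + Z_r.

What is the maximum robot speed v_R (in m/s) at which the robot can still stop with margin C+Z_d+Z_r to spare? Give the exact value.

collect terms ⇒ (1/8)·v_R² + (3/20)·v_R + (-817/3200) = 0
  disc = (3/20)² − 4·(1/8)·(-817/3200) = 961/6400 ; √disc = 31/80
  v_R = (−(3/20) + 31/80) / (2·(1/8)) = 19/20 m/s
check:
stop time T_s = (19/20)/4 = 0.2375 s
robot covers v_R·T_r = 0.9500·0.1500 = 0.1425 m before braking
braking distance = 0.9500²/(2·4.0000) = 0.1128 m
person approaches 0.0000·(0.1500+0.2375) = 0.0000 m
residual clearance needed = 0.1000+0.0050+0.0200 = 0.1250 m
sum ≈ 0.1425+0.1128+0.0000+0.1250 ≈ 0.3803 m = S ✓

v_R_max = 19/20 m/s = 0.9500 m/s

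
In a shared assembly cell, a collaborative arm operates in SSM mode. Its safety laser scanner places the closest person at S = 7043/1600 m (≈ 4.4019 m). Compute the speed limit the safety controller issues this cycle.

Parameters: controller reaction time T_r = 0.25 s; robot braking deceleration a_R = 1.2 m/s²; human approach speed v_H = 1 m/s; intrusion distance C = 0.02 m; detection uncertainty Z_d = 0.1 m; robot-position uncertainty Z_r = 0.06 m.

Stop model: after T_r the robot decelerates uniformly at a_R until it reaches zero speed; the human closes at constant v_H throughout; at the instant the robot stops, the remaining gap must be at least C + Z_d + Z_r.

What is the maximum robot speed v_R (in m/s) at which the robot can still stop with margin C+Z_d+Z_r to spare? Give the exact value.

at the boundary: (5/12)·v² + (13/12)·v + (-1271/320) = 0
  disc = (13/12)² − 4·(5/12)·(-1271/320) = 4489/576 ; √disc = 67/24
  v_R = (−(13/12) + 67/24) / (2·(5/12)) = 41/20 m/s
check:
T_s = v_R/a_R = (41/20)/(6/5) = 1.7083 s
robot in T_r: 2.0500·0.2500 = 0.5125 m
robot under decel: 2.0500²/(2·1.2000) = 1.7510 m
human closes 1.0000·1.9583 = 1.9583 m
C+Z_d+Z_r = 0.0200+0.1000+0.0600 = 0.1800 m
sum ≈ 0.5125+1.7510+1.9583+0.1800 ≈ 4.4019 m = S ✓

v_R_max = 41/20 m/s = 2.0500 m/s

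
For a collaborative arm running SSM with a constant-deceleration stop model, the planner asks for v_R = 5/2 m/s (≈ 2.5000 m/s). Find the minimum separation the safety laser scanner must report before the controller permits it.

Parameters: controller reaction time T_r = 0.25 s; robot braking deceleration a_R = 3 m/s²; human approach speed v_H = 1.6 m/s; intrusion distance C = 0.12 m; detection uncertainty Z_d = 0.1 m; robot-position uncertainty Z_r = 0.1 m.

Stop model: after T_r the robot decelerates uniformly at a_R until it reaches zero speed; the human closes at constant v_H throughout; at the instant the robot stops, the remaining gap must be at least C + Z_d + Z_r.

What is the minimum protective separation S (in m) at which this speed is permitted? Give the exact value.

stop time T_s = (5/2)/3 = 0.8333 s
robot covers v_R·T_r = 2.5000·0.2500 = 0.6250 m before braking
braking distance = 2.5000²/(2·3.0000) = 1.0417 m
person approaches 1.6000·(0.2500+0.8333) = 1.7333 m
residual clearance needed = 0.1200+0.1000+0.1000 = 0.3200 m
S_min ≈ 0.6250+1.0417+1.7333+0.3200  ⇒  S_min = 93/25 m

S_min = 93/25 m = 3.7200 m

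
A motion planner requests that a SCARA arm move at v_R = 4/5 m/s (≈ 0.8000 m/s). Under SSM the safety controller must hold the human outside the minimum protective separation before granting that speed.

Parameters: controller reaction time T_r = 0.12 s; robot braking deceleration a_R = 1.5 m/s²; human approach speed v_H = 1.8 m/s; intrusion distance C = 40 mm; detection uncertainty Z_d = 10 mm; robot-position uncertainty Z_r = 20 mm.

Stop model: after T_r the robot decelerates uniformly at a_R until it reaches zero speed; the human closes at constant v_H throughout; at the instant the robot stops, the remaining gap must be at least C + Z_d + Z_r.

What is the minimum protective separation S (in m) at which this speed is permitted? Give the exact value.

S_min = 2333/1500 m = 1.5553 m

stop time T_s = (4/5)/(3/2) = 0.5333 s
robot in T_r: 0.8000·0.1200 = 0.0960 m
braking distance = 0.8000²/(2·1.5000) = 0.2133 m
person approaches 1.8000·(0.1200+0.5333) = 1.1760 m
C+Z_d+Z_r = 0.0400+0.0100+0.0200 = 0.0700 m
S_min ≈ 0.0960+0.2133+1.1760+0.0700  ⇒  S_min = 2333/1500 m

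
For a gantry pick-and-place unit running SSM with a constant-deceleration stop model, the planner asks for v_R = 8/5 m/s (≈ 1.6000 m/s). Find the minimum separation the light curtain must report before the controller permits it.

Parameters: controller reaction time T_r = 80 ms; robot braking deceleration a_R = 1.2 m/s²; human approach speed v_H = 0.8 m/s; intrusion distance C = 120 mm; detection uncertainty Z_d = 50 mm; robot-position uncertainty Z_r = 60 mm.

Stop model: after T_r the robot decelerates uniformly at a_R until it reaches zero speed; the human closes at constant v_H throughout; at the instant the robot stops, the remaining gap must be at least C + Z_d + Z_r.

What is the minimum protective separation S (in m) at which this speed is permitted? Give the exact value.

S_min = 3833/1500 m = 2.5553 m

stop time T_s = (8/5)/(6/5) = 1.3333 s
robot covers v_R·T_r = 1.6000·0.0800 = 0.1280 m before braking
robot covers 1.6000·1.3333 − ½·1.2000·1.3333² = 1.0667 m while stopping
human over T_r+T_s: 0.8000·(0.0800+1.3333) = 1.1307 m
C+Z_d+Z_r = 0.1200+0.0500+0.0600 = 0.2300 m
S_min ≈ 0.1280+1.0667+1.1307+0.2300  ⇒  S_min = 3833/1500 m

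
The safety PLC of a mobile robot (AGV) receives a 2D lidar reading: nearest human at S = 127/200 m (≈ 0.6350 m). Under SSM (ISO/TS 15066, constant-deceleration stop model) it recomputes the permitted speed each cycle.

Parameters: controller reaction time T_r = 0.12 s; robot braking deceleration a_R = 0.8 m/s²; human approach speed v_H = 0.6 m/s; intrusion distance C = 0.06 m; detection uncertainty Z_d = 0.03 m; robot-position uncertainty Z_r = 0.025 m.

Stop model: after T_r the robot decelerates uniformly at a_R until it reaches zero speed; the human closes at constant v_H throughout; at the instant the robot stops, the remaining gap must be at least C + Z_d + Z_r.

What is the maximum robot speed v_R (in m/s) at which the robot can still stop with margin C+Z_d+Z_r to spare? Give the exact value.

collect terms ⇒ (5/8)·v_R² + (87/100)·v_R + (-56/125) = 0
  disc = (87/100)² − 4·(5/8)·(-56/125) = 18769/10000 ; √disc = 137/100
  v_R = (−(87/100) + 137/100) / (2·(5/8)) = 2/5 m/s
check:
T_s = v_R/a_R = (2/5)/(4/5) = 0.5000 s
reaction-phase robot travel = 0.4000·0.1200 = 0.0480 m
robot covers 0.4000·0.5000 − ½·0.8000·0.5000² = 0.1000 m while stopping
person approaches 0.6000·(0.1200+0.5000) = 0.3720 m
C+Z_d+Z_r = 0.0600+0.0300+0.0250 = 0.1150 m
sum ≈ 0.0480+0.1000+0.3720+0.1150 ≈ 0.6350 m = S ✓

v_R_max = 2/5 m/s = 0.4000 m/s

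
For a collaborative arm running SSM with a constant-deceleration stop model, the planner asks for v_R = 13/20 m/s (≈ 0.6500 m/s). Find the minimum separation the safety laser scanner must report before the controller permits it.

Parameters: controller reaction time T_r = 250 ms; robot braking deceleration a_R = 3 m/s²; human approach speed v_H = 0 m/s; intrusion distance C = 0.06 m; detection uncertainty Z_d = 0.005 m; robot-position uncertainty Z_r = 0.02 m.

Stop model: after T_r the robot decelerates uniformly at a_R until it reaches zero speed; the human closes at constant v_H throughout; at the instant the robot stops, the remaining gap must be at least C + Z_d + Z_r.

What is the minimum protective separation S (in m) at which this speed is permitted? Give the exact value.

T_s = v_R/a_R = (13/20)/3 = 0.2167 s
robot covers v_R·T_r = 0.6500·0.2500 = 0.1625 m before braking
braking distance = 0.6500²/(2·3.0000) = 0.0704 m
person approaches 0.0000·(0.2500+0.2167) = 0.0000 m
C+Z_d+Z_r = 0.0600+0.0050+0.0200 = 0.0850 m
S_min ≈ 0.1625+0.0704+0.0000+0.0850  ⇒  S_min = 763/2400 m

S_min = 763/2400 m = 0.3179 m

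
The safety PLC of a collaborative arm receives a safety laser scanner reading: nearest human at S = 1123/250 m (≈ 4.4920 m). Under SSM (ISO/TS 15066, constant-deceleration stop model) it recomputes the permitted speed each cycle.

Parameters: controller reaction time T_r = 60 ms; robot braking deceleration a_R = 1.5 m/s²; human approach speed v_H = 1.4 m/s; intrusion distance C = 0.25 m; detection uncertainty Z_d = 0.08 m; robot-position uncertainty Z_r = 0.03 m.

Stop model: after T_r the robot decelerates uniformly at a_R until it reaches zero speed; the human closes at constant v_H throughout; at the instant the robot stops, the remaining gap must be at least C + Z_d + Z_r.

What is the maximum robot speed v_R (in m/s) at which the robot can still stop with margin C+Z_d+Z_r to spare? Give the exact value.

collect terms ⇒ (1/3)·v_R² + (149/150)·v_R + (-506/125) = 0
  disc = (149/150)² − 4·(1/3)·(-506/125) = 143641/22500 ; √disc = 379/150
  v_R = (−(149/150) + 379/150) / (2·(1/3)) = 23/10 m/s
check:
braking lasts T_s = (23/10)/(3/2) = 1.5333 s
robot covers v_R·T_r = 2.3000·0.0600 = 0.1380 m before braking
robot covers 2.3000·1.5333 − ½·1.5000·1.5333² = 1.7633 m while stopping
human over T_r+T_s: 1.4000·(0.0600+1.5333) = 2.2307 m
margins: 0.2500+0.0800+0.0300 = 0.3600 m
sum ≈ 0.1380+1.7633+2.2307+0.3600 ≈ 4.4920 m = S ✓

v_R_max = 23/10 m/s = 2.3000 m/s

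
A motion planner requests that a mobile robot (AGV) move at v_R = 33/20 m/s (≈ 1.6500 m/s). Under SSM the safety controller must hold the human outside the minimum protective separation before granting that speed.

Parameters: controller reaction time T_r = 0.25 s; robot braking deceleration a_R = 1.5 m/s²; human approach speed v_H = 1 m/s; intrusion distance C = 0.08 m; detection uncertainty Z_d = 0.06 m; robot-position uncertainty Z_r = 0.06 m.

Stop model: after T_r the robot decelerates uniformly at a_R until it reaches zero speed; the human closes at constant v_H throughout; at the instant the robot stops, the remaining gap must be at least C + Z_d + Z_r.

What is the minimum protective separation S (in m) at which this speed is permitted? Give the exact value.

S_min = 287/100 m = 2.8700 m

T_s = v_R/a_R = (33/20)/(3/2) = 1.1000 s
robot in T_r: 1.6500·0.2500 = 0.4125 m
robot covers 1.6500·1.1000 − ½·1.5000·1.1000² = 0.9075 m while stopping
human over T_r+T_s: 1.0000·(0.2500+1.1000) = 1.3500 m
residual clearance needed = 0.0800+0.0600+0.0600 = 0.2000 m
S_min ≈ 0.4125+0.9075+1.3500+0.2000  ⇒  S_min = 287/100 m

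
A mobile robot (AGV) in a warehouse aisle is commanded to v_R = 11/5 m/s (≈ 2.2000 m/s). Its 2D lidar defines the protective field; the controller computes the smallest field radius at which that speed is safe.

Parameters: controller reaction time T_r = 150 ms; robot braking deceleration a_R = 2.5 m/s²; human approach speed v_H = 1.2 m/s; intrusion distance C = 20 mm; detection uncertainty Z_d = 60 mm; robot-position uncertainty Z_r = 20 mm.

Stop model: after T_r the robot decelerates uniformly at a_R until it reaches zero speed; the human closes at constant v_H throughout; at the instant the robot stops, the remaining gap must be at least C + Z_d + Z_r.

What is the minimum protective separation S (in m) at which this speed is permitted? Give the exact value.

S_min = 1317/500 m = 2.6340 m

stop time T_s = (11/5)/(5/2) = 0.8800 s
robot in T_r: 2.2000·0.1500 = 0.3300 m
braking distance = 2.2000²/(2·2.5000) = 0.9680 m
person approaches 1.2000·(0.1500+0.8800) = 1.2360 m
residual clearance needed = 0.0200+0.0600+0.0200 = 0.1000 m
S_min ≈ 0.3300+0.9680+1.2360+0.1000  ⇒  S_min = 1317/500 m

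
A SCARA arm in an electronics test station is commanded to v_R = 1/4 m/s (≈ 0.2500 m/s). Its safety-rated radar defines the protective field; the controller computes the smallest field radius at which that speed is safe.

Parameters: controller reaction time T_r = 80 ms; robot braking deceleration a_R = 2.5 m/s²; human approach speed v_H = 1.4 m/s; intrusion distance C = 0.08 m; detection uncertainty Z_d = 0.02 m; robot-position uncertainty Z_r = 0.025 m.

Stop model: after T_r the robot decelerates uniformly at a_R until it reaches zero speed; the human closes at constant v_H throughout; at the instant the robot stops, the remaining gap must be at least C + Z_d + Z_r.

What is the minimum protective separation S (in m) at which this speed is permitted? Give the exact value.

braking lasts T_s = (1/4)/(5/2) = 0.1000 s
robot covers v_R·T_r = 0.2500·0.0800 = 0.0200 m before braking
robot under decel: 0.2500²/(2·2.5000) = 0.0125 m
human over T_r+T_s: 1.4000·(0.0800+0.1000) = 0.2520 m
residual clearance needed = 0.0800+0.0200+0.0250 = 0.1250 m
S_min ≈ 0.0200+0.0125+0.2520+0.1250  ⇒  S_min = 819/2000 m

S_min = 819/2000 m = 0.4095 m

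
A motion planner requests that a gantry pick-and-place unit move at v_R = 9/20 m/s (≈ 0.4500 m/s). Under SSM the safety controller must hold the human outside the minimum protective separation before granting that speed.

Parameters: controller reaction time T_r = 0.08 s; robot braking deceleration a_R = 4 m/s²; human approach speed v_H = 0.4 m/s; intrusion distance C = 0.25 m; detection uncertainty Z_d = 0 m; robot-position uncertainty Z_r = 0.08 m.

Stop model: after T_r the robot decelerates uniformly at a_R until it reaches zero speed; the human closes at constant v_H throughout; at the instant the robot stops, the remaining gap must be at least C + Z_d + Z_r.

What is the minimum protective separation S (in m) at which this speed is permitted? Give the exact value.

T_s = v_R/a_R = (9/20)/4 = 0.1125 s
robot covers v_R·T_r = 0.4500·0.0800 = 0.0360 m before braking
braking distance = 0.4500²/(2·4.0000) = 0.0253 m
human over T_r+T_s: 0.4000·(0.0800+0.1125) = 0.0770 m
C+Z_d+Z_r = 0.2500+0.0000+0.0800 = 0.3300 m
S_min ≈ 0.0360+0.0253+0.0770+0.3300  ⇒  S_min = 7493/16000 m

S_min = 7493/16000 m = 0.4683 m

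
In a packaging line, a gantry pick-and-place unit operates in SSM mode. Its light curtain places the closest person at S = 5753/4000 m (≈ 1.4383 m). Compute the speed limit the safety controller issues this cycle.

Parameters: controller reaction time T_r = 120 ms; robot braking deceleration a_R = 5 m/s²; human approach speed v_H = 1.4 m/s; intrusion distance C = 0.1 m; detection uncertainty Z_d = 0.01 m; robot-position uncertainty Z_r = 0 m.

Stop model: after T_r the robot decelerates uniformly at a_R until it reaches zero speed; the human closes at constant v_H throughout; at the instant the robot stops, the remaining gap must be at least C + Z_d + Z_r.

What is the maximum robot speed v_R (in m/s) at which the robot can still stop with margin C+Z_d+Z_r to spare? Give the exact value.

at the boundary: (1/10)·v² + (2/5)·v + (-4641/4000) = 0
  disc = (2/5)² − 4·(1/10)·(-4641/4000) = 6241/10000 ; √disc = 79/100
  v_R = (−(2/5) + 79/100) / (2·(1/10)) = 39/20 m/s
check:
T_s = v_R/a_R = (39/20)/5 = 0.3900 s
robot covers v_R·T_r = 1.9500·0.1200 = 0.2340 m before braking
robot covers 1.9500·0.3900 − ½·5.0000·0.3900² = 0.3802 m while stopping
human over T_r+T_s: 1.4000·(0.1200+0.3900) = 0.7140 m
residual clearance needed = 0.1000+0.0100+0.0000 = 0.1100 m
sum ≈ 0.2340+0.3802+0.7140+0.1100 ≈ 1.4383 m = S ✓

v_R_max = 39/20 m/s = 1.9500 m/s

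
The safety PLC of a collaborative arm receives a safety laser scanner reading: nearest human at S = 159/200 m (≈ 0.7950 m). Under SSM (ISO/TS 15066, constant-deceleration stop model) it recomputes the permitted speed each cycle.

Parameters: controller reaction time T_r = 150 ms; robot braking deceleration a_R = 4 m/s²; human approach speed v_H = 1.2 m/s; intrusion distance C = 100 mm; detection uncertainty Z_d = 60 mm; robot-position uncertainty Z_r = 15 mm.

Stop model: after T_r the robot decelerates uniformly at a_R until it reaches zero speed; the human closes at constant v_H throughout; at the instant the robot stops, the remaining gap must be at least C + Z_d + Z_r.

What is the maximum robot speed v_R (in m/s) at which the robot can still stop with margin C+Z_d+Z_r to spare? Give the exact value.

collect terms ⇒ (1/8)·v_R² + (9/20)·v_R + (-11/25) = 0
  disc = (9/20)² − 4·(1/8)·(-11/25) = 169/400 ; √disc = 13/20
  v_R = (−(9/20) + 13/20) / (2·(1/8)) = 4/5 m/s
check:
stop time T_s = (4/5)/4 = 0.2000 s
robot covers v_R·T_r = 0.8000·0.1500 = 0.1200 m before braking
robot under decel: 0.8000²/(2·4.0000) = 0.0800 m
human closes 1.2000·0.3500 = 0.4200 m
C+Z_d+Z_r = 0.1000+0.0600+0.0150 = 0.1750 m
sum ≈ 0.1200+0.0800+0.4200+0.1750 ≈ 0.7950 m = S ✓

v_R_max = 4/5 m/s = 0.8000 m/s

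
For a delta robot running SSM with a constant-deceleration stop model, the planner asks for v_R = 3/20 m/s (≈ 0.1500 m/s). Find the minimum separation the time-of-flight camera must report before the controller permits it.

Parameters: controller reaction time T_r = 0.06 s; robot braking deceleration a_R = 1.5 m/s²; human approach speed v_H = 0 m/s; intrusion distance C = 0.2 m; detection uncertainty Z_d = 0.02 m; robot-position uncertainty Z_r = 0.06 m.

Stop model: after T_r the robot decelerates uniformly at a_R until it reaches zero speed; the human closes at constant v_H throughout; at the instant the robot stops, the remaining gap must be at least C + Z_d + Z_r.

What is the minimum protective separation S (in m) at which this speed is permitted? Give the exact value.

stop time T_s = (3/20)/(3/2) = 0.1000 s
robot in T_r: 0.1500·0.0600 = 0.0090 m
robot under decel: 0.1500²/(2·1.5000) = 0.0075 m
human over T_r+T_s: 0.0000·(0.0600+0.1000) = 0.0000 m
residual clearance needed = 0.2000+0.0200+0.0600 = 0.2800 m
S_min ≈ 0.0090+0.0075+0.0000+0.2800  ⇒  S_min = 593/2000 m

S_min = 593/2000 m = 0.2965 m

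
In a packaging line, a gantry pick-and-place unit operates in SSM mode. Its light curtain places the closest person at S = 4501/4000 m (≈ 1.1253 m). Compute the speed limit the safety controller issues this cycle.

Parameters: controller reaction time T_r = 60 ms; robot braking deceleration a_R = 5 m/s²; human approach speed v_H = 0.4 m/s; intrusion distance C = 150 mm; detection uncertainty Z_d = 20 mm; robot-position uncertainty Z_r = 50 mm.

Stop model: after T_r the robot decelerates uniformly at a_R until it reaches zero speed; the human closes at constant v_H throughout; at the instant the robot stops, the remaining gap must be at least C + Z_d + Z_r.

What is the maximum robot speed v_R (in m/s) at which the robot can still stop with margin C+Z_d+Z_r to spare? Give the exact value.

collect terms ⇒ (1/10)·v_R² + (7/50)·v_R + (-141/160) = 0
  disc = (7/50)² − 4·(1/10)·(-141/160) = 3721/10000 ; √disc = 61/100
  v_R = (−(7/50) + 61/100) / (2·(1/10)) = 47/20 m/s
check:
braking lasts T_s = (47/20)/5 = 0.4700 s
robot in T_r: 2.3500·0.0600 = 0.1410 m
robot under decel: 2.3500²/(2·5.0000) = 0.5523 m
human closes 0.4000·0.5300 = 0.2120 m
margins: 0.1500+0.0200+0.0500 = 0.2200 m
sum ≈ 0.1410+0.5523+0.2120+0.2200 ≈ 1.1253 m = S ✓

v_R_max = 47/20 m/s = 2.3500 m/s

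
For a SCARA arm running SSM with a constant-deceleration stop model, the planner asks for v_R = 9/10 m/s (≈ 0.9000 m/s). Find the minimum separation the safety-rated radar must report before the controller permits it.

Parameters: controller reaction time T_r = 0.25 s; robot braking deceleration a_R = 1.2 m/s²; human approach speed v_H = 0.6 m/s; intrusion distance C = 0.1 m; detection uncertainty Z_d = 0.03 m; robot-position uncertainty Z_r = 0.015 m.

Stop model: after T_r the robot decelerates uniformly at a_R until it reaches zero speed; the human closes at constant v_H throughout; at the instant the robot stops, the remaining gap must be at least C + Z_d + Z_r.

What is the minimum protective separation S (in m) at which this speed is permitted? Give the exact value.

S_min = 523/400 m = 1.3075 m

T_s = v_R/a_R = (9/10)/(6/5) = 0.7500 s
robot in T_r: 0.9000·0.2500 = 0.2250 m
braking distance = 0.9000²/(2·1.2000) = 0.3375 m
human closes 0.6000·1.0000 = 0.6000 m
residual clearance needed = 0.1000+0.0300+0.0150 = 0.1450 m
S_min ≈ 0.2250+0.3375+0.6000+0.1450  ⇒  S_min = 523/400 m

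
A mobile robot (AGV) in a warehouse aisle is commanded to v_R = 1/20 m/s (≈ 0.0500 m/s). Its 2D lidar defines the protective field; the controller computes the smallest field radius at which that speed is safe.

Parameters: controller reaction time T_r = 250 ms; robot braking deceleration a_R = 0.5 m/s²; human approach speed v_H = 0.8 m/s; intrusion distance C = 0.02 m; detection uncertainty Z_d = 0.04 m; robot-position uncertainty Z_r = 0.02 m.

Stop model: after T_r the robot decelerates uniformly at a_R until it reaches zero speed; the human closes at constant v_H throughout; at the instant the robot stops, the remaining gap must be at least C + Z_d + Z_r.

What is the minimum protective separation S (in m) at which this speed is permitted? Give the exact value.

S_min = 3/8 m = 0.3750 m

braking lasts T_s = (1/20)/(1/2) = 0.1000 s
robot covers v_R·T_r = 0.0500·0.2500 = 0.0125 m before braking
robot under decel: 0.0500²/(2·0.5000) = 0.0025 m
human closes 0.8000·0.3500 = 0.2800 m
margins: 0.0200+0.0400+0.0200 = 0.0800 m
S_min ≈ 0.0125+0.0025+0.2800+0.0800  ⇒  S_min = 3/8 m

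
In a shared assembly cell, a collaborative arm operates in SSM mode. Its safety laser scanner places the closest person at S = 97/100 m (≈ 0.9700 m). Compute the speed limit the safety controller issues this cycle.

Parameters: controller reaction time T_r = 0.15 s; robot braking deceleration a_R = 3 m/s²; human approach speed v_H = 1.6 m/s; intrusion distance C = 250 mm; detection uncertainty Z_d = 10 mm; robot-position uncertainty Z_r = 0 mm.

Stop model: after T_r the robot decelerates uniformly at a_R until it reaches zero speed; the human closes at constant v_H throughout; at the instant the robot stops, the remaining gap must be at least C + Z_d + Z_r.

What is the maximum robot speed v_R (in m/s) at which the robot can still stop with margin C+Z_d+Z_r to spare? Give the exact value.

v_R_max = 3/5 m/s = 0.6000 m/s

quadratic (1/6)·v² + (41/60)·v + (-47/100) = 0
  disc = (41/60)² − 4·(1/6)·(-47/100) = 2809/3600 ; √disc = 53/60
  v_R = (−(41/60) + 53/60) / (2·(1/6)) = 3/5 m/s
check:
T_s = v_R/a_R = (3/5)/3 = 0.2000 s
reaction-phase robot travel = 0.6000·0.1500 = 0.0900 m
braking distance = 0.6000²/(2·3.0000) = 0.0600 m
person approaches 1.6000·(0.1500+0.2000) = 0.5600 m
margins: 0.2500+0.0100+0.0000 = 0.2600 m
sum ≈ 0.0900+0.0600+0.5600+0.2600 ≈ 0.9700 m = S ✓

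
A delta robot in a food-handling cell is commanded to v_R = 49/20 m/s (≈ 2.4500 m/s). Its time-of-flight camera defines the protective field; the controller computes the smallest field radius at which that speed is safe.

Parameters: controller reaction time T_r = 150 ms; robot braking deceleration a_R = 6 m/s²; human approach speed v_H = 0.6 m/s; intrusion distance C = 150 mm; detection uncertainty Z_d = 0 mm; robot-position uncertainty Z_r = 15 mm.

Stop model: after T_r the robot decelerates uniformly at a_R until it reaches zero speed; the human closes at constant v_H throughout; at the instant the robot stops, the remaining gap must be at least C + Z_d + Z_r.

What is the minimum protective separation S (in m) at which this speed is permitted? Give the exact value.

S_min = 1313/960 m = 1.3677 m

stop time T_s = (49/20)/6 = 0.4083 s
reaction-phase robot travel = 2.4500·0.1500 = 0.3675 m
braking distance = 2.4500²/(2·6.0000) = 0.5002 m
human closes 0.6000·0.5583 = 0.3350 m
margins: 0.1500+0.0000+0.0150 = 0.1650 m
S_min ≈ 0.3675+0.5002+0.3350+0.1650  ⇒  S_min = 1313/960 m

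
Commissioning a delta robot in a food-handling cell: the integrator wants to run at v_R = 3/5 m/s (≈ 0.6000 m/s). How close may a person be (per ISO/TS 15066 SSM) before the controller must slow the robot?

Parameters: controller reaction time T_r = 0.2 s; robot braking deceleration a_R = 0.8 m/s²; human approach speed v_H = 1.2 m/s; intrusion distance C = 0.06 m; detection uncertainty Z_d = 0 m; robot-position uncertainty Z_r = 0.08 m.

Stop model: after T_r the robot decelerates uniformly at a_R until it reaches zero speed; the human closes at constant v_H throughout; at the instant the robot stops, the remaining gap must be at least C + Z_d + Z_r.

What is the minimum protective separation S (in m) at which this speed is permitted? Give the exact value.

S_min = 13/8 m = 1.6250 m

stop time T_s = (3/5)/(4/5) = 0.7500 s
robot in T_r: 0.6000·0.2000 = 0.1200 m
robot covers 0.6000·0.7500 − ½·0.8000·0.7500² = 0.2250 m while stopping
person approaches 1.2000·(0.2000+0.7500) = 1.1400 m
C+Z_d+Z_r = 0.0600+0.0000+0.0800 = 0.1400 m
S_min ≈ 0.1200+0.2250+1.1400+0.1400  ⇒  S_min = 13/8 m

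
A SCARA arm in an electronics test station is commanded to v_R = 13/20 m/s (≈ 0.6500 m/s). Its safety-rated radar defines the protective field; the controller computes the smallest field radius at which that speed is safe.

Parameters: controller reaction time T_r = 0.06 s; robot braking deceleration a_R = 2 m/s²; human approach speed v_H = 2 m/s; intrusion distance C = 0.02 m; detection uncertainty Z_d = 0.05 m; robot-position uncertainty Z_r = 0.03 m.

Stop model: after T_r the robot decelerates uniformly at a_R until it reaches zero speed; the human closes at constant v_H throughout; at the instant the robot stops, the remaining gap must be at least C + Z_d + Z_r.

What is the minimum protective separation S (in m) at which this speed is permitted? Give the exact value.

S_min = 8117/8000 m = 1.0146 m

stop time T_s = (13/20)/2 = 0.3250 s
reaction-phase robot travel = 0.6500·0.0600 = 0.0390 m
robot covers 0.6500·0.3250 − ½·2.0000·0.3250² = 0.1056 m while stopping
human closes 2.0000·0.3850 = 0.7700 m
margins: 0.0200+0.0500+0.0300 = 0.1000 m
S_min ≈ 0.0390+0.1056+0.7700+0.1000  ⇒  S_min = 8117/8000 m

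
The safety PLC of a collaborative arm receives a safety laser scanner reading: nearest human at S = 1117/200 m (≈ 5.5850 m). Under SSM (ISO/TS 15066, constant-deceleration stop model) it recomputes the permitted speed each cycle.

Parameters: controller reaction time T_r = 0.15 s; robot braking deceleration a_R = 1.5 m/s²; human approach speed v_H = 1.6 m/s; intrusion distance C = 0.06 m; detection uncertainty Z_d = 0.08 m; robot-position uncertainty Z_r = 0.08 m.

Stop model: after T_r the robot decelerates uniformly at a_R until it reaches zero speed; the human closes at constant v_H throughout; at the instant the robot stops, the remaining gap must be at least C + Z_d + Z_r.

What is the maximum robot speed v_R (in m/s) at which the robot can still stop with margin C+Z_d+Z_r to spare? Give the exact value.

collect terms ⇒ (1/3)·v_R² + (73/60)·v_R + (-41/8) = 0
  disc = (73/60)² − 4·(1/3)·(-41/8) = 29929/3600 ; √disc = 173/60
  v_R = (−(73/60) + 173/60) / (2·(1/3)) = 5/2 m/s
check:
stop time T_s = (5/2)/(3/2) = 1.6667 s
robot covers v_R·T_r = 2.5000·0.1500 = 0.3750 m before braking
braking distance = 2.5000²/(2·1.5000) = 2.0833 m
person approaches 1.6000·(0.1500+1.6667) = 2.9067 m
C+Z_d+Z_r = 0.0600+0.0800+0.0800 = 0.2200 m
sum ≈ 0.3750+2.0833+2.9067+0.2200 ≈ 5.5850 m = S ✓

v_R_max = 5/2 m/s = 2.5000 m/s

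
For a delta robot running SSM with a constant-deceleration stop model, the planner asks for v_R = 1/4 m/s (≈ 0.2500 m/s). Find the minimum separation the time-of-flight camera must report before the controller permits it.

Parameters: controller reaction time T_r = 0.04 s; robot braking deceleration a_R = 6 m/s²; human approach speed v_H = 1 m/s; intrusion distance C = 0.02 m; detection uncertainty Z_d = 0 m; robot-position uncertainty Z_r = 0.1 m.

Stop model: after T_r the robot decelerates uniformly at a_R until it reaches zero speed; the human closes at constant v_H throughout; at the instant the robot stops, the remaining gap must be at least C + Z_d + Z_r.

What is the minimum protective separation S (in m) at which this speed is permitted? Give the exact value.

S_min = 347/1600 m = 0.2169 m

stop time T_s = (1/4)/6 = 0.0417 s
reaction-phase robot travel = 0.2500·0.0400 = 0.0100 m
braking distance = 0.2500²/(2·6.0000) = 0.0052 m
human over T_r+T_s: 1.0000·(0.0400+0.0417) = 0.0817 m
C+Z_d+Z_r = 0.0200+0.0000+0.1000 = 0.1200 m
S_min ≈ 0.0100+0.0052+0.0817+0.1200  ⇒  S_min = 347/1600 m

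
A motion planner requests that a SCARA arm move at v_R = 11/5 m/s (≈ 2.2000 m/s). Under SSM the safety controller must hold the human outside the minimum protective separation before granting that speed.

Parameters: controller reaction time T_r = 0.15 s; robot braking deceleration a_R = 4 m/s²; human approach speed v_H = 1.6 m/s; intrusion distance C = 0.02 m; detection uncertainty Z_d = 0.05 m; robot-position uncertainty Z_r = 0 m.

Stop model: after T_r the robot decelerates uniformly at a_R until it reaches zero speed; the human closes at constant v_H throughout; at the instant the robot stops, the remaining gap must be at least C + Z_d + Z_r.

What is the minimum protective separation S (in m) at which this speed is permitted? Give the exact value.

S_min = 17/8 m = 2.1250 m

braking lasts T_s = (11/5)/4 = 0.5500 s
robot covers v_R·T_r = 2.2000·0.1500 = 0.3300 m before braking
braking distance = 2.2000²/(2·4.0000) = 0.6050 m
human over T_r+T_s: 1.6000·(0.1500+0.5500) = 1.1200 m
C+Z_d+Z_r = 0.0200+0.0500+0.0000 = 0.0700 m
S_min ≈ 0.3300+0.6050+1.1200+0.0700  ⇒  S_min = 17/8 m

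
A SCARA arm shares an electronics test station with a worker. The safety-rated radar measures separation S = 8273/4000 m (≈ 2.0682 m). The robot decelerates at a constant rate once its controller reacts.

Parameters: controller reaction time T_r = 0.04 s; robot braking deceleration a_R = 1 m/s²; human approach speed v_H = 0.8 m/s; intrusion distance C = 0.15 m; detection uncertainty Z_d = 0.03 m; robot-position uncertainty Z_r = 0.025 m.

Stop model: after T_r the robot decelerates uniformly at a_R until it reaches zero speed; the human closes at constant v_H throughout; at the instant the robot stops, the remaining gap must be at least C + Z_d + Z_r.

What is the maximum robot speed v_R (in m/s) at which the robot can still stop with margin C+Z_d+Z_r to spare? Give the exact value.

collect terms ⇒ (1/2)·v_R² + (21/25)·v_R + (-293/160) = 0
  disc = (21/25)² − 4·(1/2)·(-293/160) = 43681/10000 ; √disc = 209/100
  v_R = (−(21/25) + 209/100) / (2·(1/2)) = 5/4 m/s
check:
stop time T_s = (5/4)/1 = 1.2500 s
reaction-phase robot travel = 1.2500·0.0400 = 0.0500 m
braking distance = 1.2500²/(2·1.0000) = 0.7812 m
human closes 0.8000·1.2900 = 1.0320 m
residual clearance needed = 0.1500+0.0300+0.0250 = 0.2050 m
sum ≈ 0.0500+0.7812+1.0320+0.2050 ≈ 2.0682 m = S ✓

v_R_max = 5/4 m/s = 1.2500 m/s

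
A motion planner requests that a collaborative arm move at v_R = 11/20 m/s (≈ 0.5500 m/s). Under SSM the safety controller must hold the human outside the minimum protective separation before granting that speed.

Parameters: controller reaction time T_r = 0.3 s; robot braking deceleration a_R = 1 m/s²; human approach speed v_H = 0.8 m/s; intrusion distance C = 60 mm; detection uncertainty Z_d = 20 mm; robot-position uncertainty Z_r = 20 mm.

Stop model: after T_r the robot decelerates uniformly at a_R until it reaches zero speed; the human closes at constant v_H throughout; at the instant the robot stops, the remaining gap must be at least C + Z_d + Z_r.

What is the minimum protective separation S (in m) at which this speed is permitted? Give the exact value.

T_s = v_R/a_R = (11/20)/1 = 0.5500 s
reaction-phase robot travel = 0.5500·0.3000 = 0.1650 m
braking distance = 0.5500²/(2·1.0000) = 0.1512 m
human closes 0.8000·0.8500 = 0.6800 m
residual clearance needed = 0.0600+0.0200+0.0200 = 0.1000 m
S_min ≈ 0.1650+0.1512+0.6800+0.1000  ⇒  S_min = 877/800 m

S_min = 877/800 m = 1.0962 m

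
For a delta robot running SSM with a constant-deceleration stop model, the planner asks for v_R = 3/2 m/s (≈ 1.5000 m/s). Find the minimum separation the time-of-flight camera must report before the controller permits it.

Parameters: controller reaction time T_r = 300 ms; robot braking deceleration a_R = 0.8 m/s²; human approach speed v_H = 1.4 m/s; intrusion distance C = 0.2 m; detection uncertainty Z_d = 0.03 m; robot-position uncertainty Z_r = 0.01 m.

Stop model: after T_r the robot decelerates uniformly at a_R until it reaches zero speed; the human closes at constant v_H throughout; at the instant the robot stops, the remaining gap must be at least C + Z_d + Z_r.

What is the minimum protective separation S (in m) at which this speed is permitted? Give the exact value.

S_min = 4113/800 m = 5.1413 m

stop time T_s = (3/2)/(4/5) = 1.8750 s
robot in T_r: 1.5000·0.3000 = 0.4500 m
robot under decel: 1.5000²/(2·0.8000) = 1.4062 m
human closes 1.4000·2.1750 = 3.0450 m
margins: 0.2000+0.0300+0.0100 = 0.2400 m
S_min ≈ 0.4500+1.4062+3.0450+0.2400  ⇒  S_min = 4113/800 m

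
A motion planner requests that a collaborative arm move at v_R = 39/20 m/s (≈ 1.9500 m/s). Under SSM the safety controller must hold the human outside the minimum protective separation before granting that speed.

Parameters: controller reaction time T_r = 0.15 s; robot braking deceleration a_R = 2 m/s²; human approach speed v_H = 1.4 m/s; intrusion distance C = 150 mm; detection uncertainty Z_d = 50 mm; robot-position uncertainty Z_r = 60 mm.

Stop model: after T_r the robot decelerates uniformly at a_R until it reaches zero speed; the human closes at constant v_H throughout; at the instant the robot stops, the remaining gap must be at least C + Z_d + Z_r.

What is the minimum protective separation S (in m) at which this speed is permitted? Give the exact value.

stop time T_s = (39/20)/2 = 0.9750 s
robot in T_r: 1.9500·0.1500 = 0.2925 m
braking distance = 1.9500²/(2·2.0000) = 0.9506 m
human over T_r+T_s: 1.4000·(0.1500+0.9750) = 1.5750 m
residual clearance needed = 0.1500+0.0500+0.0600 = 0.2600 m
S_min ≈ 0.2925+0.9506+1.5750+0.2600  ⇒  S_min = 197/64 m

S_min = 197/64 m = 3.0781 m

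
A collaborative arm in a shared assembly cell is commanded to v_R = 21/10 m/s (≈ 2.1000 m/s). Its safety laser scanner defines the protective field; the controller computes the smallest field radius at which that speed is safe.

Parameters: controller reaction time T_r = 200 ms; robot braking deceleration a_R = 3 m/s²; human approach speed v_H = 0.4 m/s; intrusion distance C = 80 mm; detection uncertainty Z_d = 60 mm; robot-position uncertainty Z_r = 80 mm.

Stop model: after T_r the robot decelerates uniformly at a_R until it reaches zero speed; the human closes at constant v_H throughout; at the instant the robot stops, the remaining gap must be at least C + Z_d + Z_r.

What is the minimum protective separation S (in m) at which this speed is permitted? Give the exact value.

T_s = v_R/a_R = (21/10)/3 = 0.7000 s
robot covers v_R·T_r = 2.1000·0.2000 = 0.4200 m before braking
robot under decel: 2.1000²/(2·3.0000) = 0.7350 m
human over T_r+T_s: 0.4000·(0.2000+0.7000) = 0.3600 m
residual clearance needed = 0.0800+0.0600+0.0800 = 0.2200 m
S_min ≈ 0.4200+0.7350+0.3600+0.2200  ⇒  S_min = 347/200 m

S_min = 347/200 m = 1.7350 m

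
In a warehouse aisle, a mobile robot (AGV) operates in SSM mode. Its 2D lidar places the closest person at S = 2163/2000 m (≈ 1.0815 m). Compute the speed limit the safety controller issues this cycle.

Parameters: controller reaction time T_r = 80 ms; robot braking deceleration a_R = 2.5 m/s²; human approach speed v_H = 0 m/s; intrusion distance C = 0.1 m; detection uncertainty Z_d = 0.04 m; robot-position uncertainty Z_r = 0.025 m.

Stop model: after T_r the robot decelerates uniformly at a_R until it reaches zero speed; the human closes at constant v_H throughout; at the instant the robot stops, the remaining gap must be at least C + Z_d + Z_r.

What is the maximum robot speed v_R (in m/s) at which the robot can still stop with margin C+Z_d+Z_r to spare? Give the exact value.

at the boundary: (1/5)·v² + (2/25)·v + (-1833/2000) = 0
  disc = (2/25)² − 4·(1/5)·(-1833/2000) = 1849/2500 ; √disc = 43/50
  v_R = (−(2/25) + 43/50) / (2·(1/5)) = 39/20 m/s
check:
stop time T_s = (39/20)/(5/2) = 0.7800 s
robot in T_r: 1.9500·0.0800 = 0.1560 m
robot under decel: 1.9500²/(2·2.5000) = 0.7605 m
human over T_r+T_s: 0.0000·(0.0800+0.7800) = 0.0000 m
margins: 0.1000+0.0400+0.0250 = 0.1650 m
sum ≈ 0.1560+0.7605+0.0000+0.1650 ≈ 1.0815 m = S ✓

v_R_max = 39/20 m/s = 1.9500 m/s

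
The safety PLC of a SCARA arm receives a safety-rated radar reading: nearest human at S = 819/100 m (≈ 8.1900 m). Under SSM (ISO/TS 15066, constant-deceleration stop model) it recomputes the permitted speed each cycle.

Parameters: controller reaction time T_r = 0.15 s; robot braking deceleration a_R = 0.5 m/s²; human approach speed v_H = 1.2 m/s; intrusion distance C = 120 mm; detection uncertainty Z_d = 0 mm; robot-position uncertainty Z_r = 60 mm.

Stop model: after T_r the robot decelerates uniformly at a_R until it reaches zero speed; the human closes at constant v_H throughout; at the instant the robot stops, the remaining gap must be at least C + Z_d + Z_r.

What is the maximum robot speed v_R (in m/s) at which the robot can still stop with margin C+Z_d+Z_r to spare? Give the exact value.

v_R_max = 9/5 m/s = 1.8000 m/s

at the boundary: (1)·v² + (51/20)·v + (-783/100) = 0
  disc = (51/20)² − 4·(1)·(-783/100) = 15129/400 ; √disc = 123/20
  v_R = (−(51/20) + 123/20) / (2·(1)) = 9/5 m/s
check:
braking lasts T_s = (9/5)/(1/2) = 3.6000 s
reaction-phase robot travel = 1.8000·0.1500 = 0.2700 m
braking distance = 1.8000²/(2·0.5000) = 3.2400 m
human over T_r+T_s: 1.2000·(0.1500+3.6000) = 4.5000 m
C+Z_d+Z_r = 0.1200+0.0000+0.0600 = 0.1800 m
sum ≈ 0.2700+3.2400+4.5000+0.1800 ≈ 8.1900 m = S ✓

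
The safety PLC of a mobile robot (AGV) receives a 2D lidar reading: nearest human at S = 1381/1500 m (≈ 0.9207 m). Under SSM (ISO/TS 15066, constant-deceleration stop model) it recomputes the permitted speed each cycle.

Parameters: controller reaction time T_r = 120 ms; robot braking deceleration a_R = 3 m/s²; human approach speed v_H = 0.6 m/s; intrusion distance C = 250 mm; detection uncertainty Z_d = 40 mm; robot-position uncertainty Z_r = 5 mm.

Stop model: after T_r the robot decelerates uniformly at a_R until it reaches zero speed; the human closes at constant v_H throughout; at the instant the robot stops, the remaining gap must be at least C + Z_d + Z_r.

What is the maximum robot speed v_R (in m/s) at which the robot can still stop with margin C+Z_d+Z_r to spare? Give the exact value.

v_R_max = 11/10 m/s = 1.1000 m/s

at the boundary: (1/6)·v² + (8/25)·v + (-1661/3000) = 0
  disc = (8/25)² − 4·(1/6)·(-1661/3000) = 10609/22500 ; √disc = 103/150
  v_R = (−(8/25) + 103/150) / (2·(1/6)) = 11/10 m/s
check:
braking lasts T_s = (11/10)/3 = 0.3667 s
reaction-phase robot travel = 1.1000·0.1200 = 0.1320 m
braking distance = 1.1000²/(2·3.0000) = 0.2017 m
human over T_r+T_s: 0.6000·(0.1200+0.3667) = 0.2920 m
residual clearance needed = 0.2500+0.0400+0.0050 = 0.2950 m
sum ≈ 0.1320+0.2017+0.2920+0.2950 ≈ 0.9207 m = S ✓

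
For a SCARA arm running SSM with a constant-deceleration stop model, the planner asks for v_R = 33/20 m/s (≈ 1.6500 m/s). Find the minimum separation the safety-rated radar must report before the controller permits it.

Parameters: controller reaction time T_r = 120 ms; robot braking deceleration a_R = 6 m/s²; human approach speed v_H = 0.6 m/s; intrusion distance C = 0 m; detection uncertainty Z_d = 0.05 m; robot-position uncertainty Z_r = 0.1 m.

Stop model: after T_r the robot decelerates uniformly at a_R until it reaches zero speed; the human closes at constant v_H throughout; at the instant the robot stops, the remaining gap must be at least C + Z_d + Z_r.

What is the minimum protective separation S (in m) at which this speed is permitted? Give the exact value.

braking lasts T_s = (33/20)/6 = 0.2750 s
reaction-phase robot travel = 1.6500·0.1200 = 0.1980 m
braking distance = 1.6500²/(2·6.0000) = 0.2269 m
person approaches 0.6000·(0.1200+0.2750) = 0.2370 m
C+Z_d+Z_r = 0.0000+0.0500+0.1000 = 0.1500 m
S_min ≈ 0.1980+0.2269+0.2370+0.1500  ⇒  S_min = 1299/1600 m

S_min = 1299/1600 m = 0.8119 m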